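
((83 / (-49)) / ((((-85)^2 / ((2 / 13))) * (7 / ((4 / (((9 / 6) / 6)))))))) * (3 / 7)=-7968 / 225513925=-0.00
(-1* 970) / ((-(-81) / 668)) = -647960 / 81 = -7999.51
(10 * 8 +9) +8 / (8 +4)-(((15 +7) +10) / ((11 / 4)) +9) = 69.03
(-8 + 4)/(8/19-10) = 38/91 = 0.42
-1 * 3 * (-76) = 228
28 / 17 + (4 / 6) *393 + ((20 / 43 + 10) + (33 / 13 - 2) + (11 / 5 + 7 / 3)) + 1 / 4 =159327661 / 570180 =279.43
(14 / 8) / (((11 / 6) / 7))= 147 / 22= 6.68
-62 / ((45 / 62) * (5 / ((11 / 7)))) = -42284 / 1575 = -26.85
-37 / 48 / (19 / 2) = -37 / 456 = -0.08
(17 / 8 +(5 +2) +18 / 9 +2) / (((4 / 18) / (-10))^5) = -19375453125 / 8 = -2421931640.62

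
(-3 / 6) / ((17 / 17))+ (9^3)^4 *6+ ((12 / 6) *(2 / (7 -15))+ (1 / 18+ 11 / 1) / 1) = 30502389940129 / 18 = 1694577218896.06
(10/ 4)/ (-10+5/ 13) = -13/ 50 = -0.26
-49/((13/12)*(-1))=588/13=45.23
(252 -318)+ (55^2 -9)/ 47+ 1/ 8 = -641/ 376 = -1.70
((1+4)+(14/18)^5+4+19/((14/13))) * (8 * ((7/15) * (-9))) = -17808460/19683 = -904.76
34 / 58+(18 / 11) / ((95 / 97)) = 2.26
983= 983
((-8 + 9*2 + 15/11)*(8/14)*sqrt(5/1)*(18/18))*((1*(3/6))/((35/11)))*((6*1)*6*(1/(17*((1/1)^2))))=1800*sqrt(5)/833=4.83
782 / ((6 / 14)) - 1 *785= 3119 / 3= 1039.67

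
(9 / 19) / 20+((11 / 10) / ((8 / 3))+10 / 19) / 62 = 3659 / 94240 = 0.04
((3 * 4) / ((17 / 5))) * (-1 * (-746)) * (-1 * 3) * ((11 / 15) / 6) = -16412 / 17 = -965.41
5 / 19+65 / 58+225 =249475 / 1102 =226.38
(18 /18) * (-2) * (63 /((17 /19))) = -2394 /17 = -140.82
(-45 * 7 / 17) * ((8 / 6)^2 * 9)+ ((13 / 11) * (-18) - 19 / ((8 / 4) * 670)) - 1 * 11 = -82380053 / 250580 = -328.76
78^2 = 6084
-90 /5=-18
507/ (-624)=-13/ 16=-0.81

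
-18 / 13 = -1.38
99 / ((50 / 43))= 4257 / 50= 85.14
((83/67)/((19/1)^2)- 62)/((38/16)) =-26.10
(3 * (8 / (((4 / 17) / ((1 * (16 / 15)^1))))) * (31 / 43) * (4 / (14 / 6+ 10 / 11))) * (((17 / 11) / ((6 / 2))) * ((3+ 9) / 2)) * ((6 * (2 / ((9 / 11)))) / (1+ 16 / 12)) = 302742528 / 161035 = 1879.98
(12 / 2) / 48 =0.12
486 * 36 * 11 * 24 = 4618944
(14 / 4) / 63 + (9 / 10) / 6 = 37 / 180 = 0.21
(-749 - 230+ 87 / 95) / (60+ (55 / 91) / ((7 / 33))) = -59188766 / 3803325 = -15.56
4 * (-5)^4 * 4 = 10000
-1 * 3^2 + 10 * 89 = 881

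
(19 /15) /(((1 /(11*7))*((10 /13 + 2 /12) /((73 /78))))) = 1463 /15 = 97.53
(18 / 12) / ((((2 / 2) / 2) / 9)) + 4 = 31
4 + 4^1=8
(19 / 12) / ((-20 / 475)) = -37.60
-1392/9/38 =-232/57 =-4.07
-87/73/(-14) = 87/1022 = 0.09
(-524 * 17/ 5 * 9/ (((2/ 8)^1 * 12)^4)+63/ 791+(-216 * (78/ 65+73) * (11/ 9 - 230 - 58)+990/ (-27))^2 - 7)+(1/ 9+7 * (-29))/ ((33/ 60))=59678490002276658/ 2825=21125129204345.72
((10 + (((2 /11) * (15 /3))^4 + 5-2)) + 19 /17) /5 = 736768 /248897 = 2.96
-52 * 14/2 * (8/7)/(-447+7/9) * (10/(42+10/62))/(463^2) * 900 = 0.00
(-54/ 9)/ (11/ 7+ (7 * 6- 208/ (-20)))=-0.11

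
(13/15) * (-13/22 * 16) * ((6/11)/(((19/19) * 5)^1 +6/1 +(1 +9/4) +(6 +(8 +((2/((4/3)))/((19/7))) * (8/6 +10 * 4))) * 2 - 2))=-205504/3951255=-0.05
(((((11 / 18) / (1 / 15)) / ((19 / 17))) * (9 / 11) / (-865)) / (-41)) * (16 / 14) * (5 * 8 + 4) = 8976 / 943369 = 0.01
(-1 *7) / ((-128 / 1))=7 / 128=0.05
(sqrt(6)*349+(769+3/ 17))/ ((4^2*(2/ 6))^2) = 57.10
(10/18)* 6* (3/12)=5/6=0.83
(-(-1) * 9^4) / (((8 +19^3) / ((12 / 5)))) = 2.29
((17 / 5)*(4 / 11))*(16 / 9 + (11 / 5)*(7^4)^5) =537161536715523996172 / 2475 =217034964329504644.92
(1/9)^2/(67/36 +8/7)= 28/6813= 0.00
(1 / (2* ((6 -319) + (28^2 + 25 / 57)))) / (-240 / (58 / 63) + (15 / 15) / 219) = -362007 / 88979157584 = -0.00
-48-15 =-63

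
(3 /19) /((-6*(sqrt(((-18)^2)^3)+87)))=-1 /224922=-0.00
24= 24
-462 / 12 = -77 / 2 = -38.50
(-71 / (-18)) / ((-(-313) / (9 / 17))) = 71 / 10642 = 0.01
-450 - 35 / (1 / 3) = -555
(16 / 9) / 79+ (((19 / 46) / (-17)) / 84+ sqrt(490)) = 345833 / 15568056+ 7 * sqrt(10) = 22.16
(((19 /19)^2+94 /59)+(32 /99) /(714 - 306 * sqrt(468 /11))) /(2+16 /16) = 257937163 /298405539 - 32 * sqrt(143) /6181659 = 0.86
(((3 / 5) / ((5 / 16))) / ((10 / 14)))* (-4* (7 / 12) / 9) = -784 / 1125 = -0.70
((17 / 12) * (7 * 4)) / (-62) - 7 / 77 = -1495 / 2046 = -0.73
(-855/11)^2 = 731025/121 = 6041.53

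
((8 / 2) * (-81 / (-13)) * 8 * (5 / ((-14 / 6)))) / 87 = -12960 / 2639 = -4.91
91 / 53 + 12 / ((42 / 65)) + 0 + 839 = 318796 / 371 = 859.29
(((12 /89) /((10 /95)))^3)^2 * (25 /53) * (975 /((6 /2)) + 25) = 729.16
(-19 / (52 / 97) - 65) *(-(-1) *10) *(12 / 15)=-10446 / 13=-803.54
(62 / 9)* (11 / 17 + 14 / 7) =310 / 17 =18.24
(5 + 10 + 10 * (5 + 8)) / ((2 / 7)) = 1015 / 2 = 507.50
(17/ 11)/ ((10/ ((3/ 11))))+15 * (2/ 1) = 36351/ 1210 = 30.04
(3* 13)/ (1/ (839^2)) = 27452919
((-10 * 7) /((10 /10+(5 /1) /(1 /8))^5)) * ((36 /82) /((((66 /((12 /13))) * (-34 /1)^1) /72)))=90720 /11547503409871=0.00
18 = 18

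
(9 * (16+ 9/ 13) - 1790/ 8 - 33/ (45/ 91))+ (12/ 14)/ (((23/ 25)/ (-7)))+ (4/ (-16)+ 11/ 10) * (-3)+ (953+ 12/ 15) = 7216147/ 8970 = 804.48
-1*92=-92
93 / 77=1.21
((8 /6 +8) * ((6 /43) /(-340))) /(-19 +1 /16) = 224 /1107465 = 0.00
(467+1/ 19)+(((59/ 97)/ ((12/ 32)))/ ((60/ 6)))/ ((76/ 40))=2582806/ 5529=467.14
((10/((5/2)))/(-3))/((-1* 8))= 0.17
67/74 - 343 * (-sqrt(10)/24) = 67/74 +343 * sqrt(10)/24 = 46.10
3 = 3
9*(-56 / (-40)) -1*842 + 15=-4072 / 5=-814.40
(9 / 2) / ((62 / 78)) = 351 / 62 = 5.66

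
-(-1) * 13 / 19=0.68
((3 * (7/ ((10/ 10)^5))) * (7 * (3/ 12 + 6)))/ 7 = 525/ 4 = 131.25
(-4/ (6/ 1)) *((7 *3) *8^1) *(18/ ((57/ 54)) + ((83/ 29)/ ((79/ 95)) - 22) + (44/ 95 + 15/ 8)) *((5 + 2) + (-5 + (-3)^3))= 101468290/ 43529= 2331.05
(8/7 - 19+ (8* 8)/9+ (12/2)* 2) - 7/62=4457/3906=1.14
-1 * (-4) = 4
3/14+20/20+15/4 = 139/28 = 4.96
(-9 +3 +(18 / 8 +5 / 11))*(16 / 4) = -145 / 11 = -13.18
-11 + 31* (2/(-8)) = -75/4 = -18.75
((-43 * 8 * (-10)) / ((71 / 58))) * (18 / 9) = 399040 / 71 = 5620.28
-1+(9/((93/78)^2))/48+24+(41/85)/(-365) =2758554371/119260100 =23.13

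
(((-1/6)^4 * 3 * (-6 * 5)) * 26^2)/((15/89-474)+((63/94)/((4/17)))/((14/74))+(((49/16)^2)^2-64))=115822919680/1072782186417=0.11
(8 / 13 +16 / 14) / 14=80 / 637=0.13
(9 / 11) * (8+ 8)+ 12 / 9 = 476 / 33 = 14.42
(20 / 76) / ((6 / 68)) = 170 / 57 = 2.98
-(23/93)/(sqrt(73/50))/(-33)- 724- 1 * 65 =-789 + 115 * sqrt(146)/224037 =-788.99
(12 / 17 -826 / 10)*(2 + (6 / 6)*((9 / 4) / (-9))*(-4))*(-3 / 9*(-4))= -27844 / 85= -327.58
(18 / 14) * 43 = 387 / 7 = 55.29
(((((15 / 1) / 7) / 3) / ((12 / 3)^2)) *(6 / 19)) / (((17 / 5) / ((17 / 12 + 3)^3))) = 3721925 / 10418688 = 0.36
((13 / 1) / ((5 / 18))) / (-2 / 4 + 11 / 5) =468 / 17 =27.53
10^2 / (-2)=-50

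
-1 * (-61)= 61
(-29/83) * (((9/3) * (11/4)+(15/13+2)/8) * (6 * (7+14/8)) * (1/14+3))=-16815795/34528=-487.02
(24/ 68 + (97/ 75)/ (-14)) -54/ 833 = 24457/ 124950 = 0.20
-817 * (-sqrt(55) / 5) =1211.81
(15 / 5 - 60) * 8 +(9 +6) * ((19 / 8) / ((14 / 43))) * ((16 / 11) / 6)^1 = -66139 / 154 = -429.47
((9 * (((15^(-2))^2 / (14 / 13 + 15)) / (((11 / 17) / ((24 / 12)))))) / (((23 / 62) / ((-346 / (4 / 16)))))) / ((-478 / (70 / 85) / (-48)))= -249872896 / 23695505625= -0.01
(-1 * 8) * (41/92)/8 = -0.45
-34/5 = -6.80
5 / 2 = 2.50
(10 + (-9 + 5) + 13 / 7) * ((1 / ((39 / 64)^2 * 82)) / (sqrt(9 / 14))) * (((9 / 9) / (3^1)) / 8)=14080 * sqrt(14) / 3928743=0.01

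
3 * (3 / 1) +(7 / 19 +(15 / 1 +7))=596 / 19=31.37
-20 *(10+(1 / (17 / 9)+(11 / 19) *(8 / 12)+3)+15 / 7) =-2178460 / 6783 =-321.16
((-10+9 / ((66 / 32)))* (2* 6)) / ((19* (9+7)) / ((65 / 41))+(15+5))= -130 / 407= -0.32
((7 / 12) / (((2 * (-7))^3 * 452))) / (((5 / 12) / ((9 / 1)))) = -9 / 885920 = -0.00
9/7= 1.29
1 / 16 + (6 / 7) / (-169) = 1087 / 18928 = 0.06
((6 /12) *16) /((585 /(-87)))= -232 /195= -1.19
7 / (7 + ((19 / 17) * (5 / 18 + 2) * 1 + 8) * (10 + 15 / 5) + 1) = 2142 / 44399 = 0.05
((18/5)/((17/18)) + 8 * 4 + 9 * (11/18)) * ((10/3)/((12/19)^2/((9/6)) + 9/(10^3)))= 845101000/1687233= 500.88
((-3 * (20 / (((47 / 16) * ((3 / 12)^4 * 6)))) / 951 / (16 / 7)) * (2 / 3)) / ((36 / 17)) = -152320 / 1206819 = -0.13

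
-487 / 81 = -6.01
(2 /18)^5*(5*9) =5 /6561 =0.00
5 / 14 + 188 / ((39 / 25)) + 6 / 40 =660769 / 5460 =121.02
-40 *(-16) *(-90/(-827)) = 57600/827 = 69.65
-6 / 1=-6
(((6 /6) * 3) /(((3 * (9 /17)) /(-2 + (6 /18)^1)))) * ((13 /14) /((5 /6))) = -221 /63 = -3.51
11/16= 0.69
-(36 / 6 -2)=-4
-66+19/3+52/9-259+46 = -2402/9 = -266.89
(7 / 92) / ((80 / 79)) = 553 / 7360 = 0.08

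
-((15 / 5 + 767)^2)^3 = -208422380089000000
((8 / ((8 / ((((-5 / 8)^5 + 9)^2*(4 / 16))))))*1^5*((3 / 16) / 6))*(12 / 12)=85139653369 / 137438953472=0.62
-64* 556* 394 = -14020096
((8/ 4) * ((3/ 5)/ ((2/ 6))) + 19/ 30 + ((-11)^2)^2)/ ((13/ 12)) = 878714/ 65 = 13518.68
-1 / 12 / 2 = -1 / 24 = -0.04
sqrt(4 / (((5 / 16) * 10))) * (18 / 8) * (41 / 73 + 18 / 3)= 16.70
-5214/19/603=-1738/3819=-0.46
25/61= 0.41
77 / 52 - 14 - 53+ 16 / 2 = -57.52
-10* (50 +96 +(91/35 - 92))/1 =-566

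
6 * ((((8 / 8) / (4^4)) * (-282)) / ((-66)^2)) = -0.00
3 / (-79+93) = 3 / 14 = 0.21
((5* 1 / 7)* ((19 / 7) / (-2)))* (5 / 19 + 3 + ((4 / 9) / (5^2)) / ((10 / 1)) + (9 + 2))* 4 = -87118 / 1575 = -55.31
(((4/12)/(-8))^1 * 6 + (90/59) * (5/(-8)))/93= -71/5487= -0.01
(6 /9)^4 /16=1 /81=0.01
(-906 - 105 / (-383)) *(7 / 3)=-809417 / 383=-2113.36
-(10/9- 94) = 836/9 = 92.89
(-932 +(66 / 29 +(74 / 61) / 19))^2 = 976363260163344 / 1129699321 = 864268.25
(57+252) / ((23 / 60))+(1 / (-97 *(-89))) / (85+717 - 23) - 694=17337325869 / 154677461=112.09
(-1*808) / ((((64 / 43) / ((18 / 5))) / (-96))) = 938088 / 5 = 187617.60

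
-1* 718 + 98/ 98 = -717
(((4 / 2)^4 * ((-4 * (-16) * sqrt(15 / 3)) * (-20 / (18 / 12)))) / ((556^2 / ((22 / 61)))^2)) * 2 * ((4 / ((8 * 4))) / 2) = -9680 * sqrt(5) / 4167159520683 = -0.00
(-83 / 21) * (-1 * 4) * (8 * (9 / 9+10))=29216 / 21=1391.24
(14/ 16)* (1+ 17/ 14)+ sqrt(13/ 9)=sqrt(13)/ 3+ 31/ 16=3.14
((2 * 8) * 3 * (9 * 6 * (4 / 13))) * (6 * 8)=38281.85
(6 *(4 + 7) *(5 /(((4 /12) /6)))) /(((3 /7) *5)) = 2772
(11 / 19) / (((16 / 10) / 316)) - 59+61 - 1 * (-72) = 7157 / 38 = 188.34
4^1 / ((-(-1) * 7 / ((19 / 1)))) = 76 / 7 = 10.86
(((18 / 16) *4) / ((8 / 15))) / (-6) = -45 / 32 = -1.41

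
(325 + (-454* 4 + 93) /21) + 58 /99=243.54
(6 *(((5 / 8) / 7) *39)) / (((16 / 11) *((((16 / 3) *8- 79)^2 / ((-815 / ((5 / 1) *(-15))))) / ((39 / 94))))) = 24544377 / 500332672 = 0.05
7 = 7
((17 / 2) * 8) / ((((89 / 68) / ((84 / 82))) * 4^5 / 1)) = 6069 / 116768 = 0.05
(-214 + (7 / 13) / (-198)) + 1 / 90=-213.99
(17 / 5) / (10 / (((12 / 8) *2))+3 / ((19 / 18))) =969 / 1760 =0.55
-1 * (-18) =18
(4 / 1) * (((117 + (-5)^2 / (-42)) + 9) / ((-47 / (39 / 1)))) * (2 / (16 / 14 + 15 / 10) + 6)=-34235500 / 12173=-2812.41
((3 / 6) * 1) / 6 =1 / 12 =0.08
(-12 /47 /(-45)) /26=2 /9165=0.00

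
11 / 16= 0.69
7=7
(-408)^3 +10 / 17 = -1154594294 / 17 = -67917311.41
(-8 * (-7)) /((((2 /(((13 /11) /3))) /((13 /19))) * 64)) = 1183 /10032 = 0.12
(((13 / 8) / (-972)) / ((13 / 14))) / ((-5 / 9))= 7 / 2160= 0.00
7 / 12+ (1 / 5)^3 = 887 / 1500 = 0.59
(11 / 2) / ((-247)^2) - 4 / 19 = -25677 / 122018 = -0.21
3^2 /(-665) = -9 /665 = -0.01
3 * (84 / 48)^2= 147 / 16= 9.19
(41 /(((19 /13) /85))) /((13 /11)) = 38335 /19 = 2017.63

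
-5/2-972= -1949/2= -974.50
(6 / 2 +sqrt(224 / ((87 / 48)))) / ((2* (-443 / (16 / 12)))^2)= 4 / 588747 +64* sqrt(406) / 51220989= 0.00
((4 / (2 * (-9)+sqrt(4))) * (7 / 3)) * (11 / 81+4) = -2345 / 972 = -2.41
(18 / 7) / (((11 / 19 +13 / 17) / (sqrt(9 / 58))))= 8721 * sqrt(58) / 88102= 0.75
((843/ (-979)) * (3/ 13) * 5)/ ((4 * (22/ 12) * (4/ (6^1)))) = -113805/ 559988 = -0.20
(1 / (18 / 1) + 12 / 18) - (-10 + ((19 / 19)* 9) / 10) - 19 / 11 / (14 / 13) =8.22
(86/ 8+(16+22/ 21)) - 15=1075/ 84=12.80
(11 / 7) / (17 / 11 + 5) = 121 / 504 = 0.24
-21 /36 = -7 /12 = -0.58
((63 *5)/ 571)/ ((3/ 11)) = 1155/ 571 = 2.02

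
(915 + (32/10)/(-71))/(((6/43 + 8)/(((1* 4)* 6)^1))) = 2697.81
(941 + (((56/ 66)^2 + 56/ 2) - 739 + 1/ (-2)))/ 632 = 501419/ 1376496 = 0.36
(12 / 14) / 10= 0.09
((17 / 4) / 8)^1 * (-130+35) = -50.47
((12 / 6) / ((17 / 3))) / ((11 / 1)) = 6 / 187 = 0.03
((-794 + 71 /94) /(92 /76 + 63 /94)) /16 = -1416735 /53744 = -26.36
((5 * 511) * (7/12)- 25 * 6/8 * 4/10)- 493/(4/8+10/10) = 4617/4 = 1154.25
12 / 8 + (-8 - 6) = -25 / 2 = -12.50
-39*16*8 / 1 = -4992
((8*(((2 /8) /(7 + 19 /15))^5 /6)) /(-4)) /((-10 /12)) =151875 /15009920319488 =0.00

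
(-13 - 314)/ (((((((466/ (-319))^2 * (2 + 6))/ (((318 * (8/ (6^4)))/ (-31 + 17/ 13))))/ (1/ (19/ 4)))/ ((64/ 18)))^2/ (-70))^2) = -206511819306737395936940049528727393600/ 1825554688493758857033199551704725038822987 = -0.00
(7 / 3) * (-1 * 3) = -7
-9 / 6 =-3 / 2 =-1.50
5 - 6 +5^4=624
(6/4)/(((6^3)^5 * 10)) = 0.00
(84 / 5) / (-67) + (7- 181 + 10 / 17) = -989008 / 5695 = -173.66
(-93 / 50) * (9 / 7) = -837 / 350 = -2.39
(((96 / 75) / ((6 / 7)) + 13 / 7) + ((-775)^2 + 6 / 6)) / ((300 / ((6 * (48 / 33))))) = 2522643272 / 144375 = 17472.85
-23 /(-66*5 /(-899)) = -20677 /330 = -62.66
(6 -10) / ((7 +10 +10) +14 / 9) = -36 / 257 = -0.14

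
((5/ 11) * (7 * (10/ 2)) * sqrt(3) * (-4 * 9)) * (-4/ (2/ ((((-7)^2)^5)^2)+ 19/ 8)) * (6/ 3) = 6434448354239431760640 * sqrt(3)/ 3335316731240181677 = 3341.45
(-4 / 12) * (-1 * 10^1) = 3.33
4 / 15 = 0.27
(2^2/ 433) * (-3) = -0.03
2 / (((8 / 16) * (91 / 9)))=36 / 91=0.40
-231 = -231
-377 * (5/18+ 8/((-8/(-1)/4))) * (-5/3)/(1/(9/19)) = 145145/114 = 1273.20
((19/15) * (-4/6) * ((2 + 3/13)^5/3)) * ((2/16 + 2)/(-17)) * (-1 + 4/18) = -2727982817/1804483980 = -1.51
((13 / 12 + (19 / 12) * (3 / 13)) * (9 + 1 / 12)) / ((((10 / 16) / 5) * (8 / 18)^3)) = 997677 / 832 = 1199.13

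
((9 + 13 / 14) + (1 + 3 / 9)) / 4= 473 / 168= 2.82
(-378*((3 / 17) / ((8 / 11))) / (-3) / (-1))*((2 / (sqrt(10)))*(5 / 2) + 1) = -78.91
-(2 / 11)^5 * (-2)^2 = -128 / 161051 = -0.00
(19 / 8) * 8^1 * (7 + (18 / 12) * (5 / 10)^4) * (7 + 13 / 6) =237215 / 192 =1235.49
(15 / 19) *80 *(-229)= -274800 / 19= -14463.16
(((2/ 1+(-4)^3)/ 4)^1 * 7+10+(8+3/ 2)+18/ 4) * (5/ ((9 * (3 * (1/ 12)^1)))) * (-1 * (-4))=-6760/ 9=-751.11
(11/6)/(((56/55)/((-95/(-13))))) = 57475/4368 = 13.16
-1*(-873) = 873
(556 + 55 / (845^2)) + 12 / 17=1351506707 / 2427685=556.71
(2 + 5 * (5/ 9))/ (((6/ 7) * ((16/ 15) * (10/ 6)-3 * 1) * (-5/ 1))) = 301/ 330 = 0.91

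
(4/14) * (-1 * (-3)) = 6/7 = 0.86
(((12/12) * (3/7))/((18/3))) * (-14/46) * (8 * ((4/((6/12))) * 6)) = -192/23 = -8.35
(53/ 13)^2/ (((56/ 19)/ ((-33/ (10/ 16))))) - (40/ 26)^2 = -1775243/ 5915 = -300.13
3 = 3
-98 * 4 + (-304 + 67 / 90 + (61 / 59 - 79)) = -4105807 / 5310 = -773.22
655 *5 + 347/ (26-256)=752903/ 230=3273.49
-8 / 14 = -4 / 7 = -0.57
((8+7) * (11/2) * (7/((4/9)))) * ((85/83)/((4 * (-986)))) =-51975/154048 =-0.34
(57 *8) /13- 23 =157 /13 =12.08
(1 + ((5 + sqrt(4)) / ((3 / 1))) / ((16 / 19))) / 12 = 181 / 576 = 0.31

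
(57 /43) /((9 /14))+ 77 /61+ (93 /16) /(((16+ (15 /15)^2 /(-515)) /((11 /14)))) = 3.61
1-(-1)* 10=11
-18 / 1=-18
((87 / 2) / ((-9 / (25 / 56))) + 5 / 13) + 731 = 3185263 / 4368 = 729.23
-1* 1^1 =-1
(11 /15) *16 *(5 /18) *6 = 176 /9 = 19.56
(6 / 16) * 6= 9 / 4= 2.25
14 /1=14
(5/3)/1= 5/3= 1.67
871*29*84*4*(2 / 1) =16974048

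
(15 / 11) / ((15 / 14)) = 14 / 11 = 1.27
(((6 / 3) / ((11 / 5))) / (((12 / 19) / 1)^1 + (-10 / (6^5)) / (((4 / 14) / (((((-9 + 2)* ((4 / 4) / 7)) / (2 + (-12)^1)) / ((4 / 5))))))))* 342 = 4042275840 / 8204141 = 492.71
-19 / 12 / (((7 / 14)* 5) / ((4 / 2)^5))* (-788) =239552 / 15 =15970.13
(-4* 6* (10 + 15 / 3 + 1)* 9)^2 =11943936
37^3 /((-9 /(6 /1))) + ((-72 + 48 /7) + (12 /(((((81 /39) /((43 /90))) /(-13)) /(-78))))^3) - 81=21931762508.72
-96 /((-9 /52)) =1664 /3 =554.67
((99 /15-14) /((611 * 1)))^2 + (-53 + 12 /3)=-457316856 /9333025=-49.00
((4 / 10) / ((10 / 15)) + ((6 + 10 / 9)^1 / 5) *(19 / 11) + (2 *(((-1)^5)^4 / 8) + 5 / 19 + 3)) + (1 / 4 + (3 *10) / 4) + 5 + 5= 228727 / 9405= 24.32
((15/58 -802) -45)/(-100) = 49111/5800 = 8.47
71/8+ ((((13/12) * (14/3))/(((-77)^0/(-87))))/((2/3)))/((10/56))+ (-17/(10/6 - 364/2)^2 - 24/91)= -3685.99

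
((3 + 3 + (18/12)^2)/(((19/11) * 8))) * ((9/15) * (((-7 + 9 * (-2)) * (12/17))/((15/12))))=-3267/646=-5.06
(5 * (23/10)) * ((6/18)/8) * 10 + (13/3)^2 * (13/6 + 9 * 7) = 265351/216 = 1228.48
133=133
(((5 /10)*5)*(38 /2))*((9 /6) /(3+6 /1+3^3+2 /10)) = 1425 /724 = 1.97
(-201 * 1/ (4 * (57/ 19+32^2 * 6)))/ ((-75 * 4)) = 67/ 2458800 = 0.00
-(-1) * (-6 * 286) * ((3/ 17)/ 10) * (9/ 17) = -23166/ 1445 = -16.03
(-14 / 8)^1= -7 / 4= -1.75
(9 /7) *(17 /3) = 51 /7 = 7.29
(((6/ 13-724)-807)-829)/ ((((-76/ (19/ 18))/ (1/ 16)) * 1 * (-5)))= -15337/ 37440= -0.41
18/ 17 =1.06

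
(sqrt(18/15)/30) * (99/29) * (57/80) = 1881 * sqrt(30)/116000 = 0.09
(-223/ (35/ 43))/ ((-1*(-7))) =-9589/ 245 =-39.14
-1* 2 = -2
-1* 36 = -36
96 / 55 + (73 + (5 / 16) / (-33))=74.74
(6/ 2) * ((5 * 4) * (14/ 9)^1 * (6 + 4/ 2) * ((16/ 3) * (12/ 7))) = 20480/ 3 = 6826.67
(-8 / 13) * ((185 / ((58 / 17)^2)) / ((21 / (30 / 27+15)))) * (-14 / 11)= 1069300 / 111969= 9.55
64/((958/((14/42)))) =0.02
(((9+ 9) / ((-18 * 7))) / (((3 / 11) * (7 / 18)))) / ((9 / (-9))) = 66 / 49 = 1.35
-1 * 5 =-5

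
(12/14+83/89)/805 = 223/100303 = 0.00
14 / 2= 7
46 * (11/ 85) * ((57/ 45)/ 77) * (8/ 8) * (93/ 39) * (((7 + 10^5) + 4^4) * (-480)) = -86928823104/ 7735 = -11238374.03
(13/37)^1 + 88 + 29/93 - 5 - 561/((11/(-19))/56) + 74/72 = 54348.69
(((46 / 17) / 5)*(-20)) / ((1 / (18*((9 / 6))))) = -292.24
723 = 723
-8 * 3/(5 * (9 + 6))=-8/25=-0.32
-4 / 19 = -0.21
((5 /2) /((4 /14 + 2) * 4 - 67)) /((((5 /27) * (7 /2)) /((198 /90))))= -11 /75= -0.15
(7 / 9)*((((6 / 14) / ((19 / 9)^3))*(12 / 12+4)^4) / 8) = 151875 / 54872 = 2.77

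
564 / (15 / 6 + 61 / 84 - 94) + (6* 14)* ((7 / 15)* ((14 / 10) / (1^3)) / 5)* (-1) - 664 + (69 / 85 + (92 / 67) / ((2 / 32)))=-5718185377 / 8684875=-658.41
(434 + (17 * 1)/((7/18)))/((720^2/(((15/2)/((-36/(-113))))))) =23617/1088640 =0.02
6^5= 7776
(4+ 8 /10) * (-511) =-12264 /5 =-2452.80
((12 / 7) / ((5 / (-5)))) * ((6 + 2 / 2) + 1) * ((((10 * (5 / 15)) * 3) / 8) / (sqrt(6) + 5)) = -600 / 133 + 120 * sqrt(6) / 133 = -2.30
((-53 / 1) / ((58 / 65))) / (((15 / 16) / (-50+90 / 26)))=256520 / 87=2948.51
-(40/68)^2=-100/289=-0.35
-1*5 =-5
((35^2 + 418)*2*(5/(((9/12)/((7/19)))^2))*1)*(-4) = -51524480/3249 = -15858.57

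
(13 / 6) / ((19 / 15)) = 65 / 38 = 1.71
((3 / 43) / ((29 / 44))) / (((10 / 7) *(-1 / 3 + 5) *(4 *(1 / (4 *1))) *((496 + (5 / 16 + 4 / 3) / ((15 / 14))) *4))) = 162 / 20304901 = 0.00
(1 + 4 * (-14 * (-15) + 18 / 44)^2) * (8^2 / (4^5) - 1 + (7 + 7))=203563739 / 88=2313224.31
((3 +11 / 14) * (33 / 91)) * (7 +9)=13992 / 637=21.97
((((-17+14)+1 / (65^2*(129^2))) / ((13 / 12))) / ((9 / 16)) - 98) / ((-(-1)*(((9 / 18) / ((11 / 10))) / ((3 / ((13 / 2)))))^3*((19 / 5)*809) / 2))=-6010097812471456 / 85739148266256875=-0.07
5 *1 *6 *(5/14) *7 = 75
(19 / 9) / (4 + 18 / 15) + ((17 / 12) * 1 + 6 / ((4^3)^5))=114487722335 / 62813896704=1.82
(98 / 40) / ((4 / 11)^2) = 5929 / 320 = 18.53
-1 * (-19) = 19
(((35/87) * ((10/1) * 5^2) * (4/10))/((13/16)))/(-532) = -2000/21489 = -0.09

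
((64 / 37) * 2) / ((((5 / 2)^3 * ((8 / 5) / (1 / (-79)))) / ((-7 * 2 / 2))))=896 / 73075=0.01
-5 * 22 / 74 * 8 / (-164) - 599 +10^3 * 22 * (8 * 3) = 800067427 / 1517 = 527401.07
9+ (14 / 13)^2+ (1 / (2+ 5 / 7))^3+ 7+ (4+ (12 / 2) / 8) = 101820517 / 4636684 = 21.96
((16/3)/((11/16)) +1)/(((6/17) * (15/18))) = 4913/165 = 29.78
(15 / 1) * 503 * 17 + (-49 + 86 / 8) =512907 / 4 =128226.75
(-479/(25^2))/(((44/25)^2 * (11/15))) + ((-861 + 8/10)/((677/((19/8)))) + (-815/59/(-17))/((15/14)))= -563245881107/216909662640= -2.60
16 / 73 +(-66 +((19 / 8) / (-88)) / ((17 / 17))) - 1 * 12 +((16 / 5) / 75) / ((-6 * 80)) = -22492707571 / 289080000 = -77.81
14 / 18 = 7 / 9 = 0.78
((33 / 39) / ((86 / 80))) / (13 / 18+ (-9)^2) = 7920 / 822289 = 0.01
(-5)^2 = 25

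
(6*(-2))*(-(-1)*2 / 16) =-3 / 2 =-1.50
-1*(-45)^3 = 91125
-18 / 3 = -6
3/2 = 1.50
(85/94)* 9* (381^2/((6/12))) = 2362726.91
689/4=172.25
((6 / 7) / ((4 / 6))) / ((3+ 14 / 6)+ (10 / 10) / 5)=135 / 581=0.23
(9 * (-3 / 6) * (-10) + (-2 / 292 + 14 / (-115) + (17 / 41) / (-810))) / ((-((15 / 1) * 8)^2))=-0.00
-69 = -69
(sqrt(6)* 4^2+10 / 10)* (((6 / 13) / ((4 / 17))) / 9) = 17 / 78+136* sqrt(6) / 39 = 8.76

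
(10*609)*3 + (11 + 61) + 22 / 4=36695 / 2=18347.50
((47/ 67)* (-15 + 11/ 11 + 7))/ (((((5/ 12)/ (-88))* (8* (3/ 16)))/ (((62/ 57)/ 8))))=1795024/ 19095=94.00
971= 971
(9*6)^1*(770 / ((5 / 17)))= 141372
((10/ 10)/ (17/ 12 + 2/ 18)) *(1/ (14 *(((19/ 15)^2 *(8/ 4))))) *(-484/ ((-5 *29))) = 3564/ 73283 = 0.05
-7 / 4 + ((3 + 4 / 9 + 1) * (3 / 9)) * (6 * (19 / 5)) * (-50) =-60863 / 36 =-1690.64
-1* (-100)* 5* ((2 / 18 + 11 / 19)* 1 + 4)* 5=2005000 / 171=11725.15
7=7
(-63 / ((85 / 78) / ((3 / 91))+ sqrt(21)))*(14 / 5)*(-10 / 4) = 674730 / 49603 - 20412*sqrt(21) / 49603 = 11.72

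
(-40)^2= 1600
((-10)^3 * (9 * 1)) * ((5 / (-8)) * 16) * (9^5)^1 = 5314410000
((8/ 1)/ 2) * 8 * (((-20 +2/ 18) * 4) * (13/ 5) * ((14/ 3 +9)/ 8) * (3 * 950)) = -290037280/ 9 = -32226364.44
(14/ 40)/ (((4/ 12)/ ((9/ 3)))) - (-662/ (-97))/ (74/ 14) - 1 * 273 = -19462513/ 71780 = -271.14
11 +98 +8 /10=549 /5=109.80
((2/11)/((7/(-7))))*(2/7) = -4/77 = -0.05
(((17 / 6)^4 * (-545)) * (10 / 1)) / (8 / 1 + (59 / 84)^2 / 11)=-245347113550 / 5619681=-43658.55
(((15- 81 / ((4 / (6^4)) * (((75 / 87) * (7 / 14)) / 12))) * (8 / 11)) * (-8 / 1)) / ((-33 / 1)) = -389662912 / 3025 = -128814.19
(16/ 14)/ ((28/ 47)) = 94/ 49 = 1.92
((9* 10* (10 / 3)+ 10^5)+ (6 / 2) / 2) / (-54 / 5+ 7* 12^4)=1003015 / 1451412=0.69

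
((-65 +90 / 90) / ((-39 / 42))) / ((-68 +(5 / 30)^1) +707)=5376 / 49855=0.11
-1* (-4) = 4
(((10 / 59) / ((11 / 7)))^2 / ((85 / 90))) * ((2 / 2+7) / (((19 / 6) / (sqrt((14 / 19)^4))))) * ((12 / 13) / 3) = 3319142400 / 638472902639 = 0.01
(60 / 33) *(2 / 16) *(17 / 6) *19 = 1615 / 132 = 12.23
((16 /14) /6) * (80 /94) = 160 /987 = 0.16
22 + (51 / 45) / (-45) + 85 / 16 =294703 / 10800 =27.29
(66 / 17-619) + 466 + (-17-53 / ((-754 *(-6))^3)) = -261476390463877 / 1574043427008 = -166.12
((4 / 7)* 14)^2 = 64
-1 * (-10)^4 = -10000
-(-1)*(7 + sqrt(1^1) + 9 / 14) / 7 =121 / 98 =1.23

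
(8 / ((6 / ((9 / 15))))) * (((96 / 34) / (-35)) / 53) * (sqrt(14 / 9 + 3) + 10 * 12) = -4608 / 31535 - 64 * sqrt(41) / 157675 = -0.15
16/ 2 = 8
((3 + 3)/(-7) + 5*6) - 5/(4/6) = 303/14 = 21.64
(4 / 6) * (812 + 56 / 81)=131656 / 243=541.79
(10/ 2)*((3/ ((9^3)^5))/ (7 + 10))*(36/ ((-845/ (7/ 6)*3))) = -14/ 197175074169308859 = -0.00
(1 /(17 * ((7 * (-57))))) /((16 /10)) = -5 /54264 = -0.00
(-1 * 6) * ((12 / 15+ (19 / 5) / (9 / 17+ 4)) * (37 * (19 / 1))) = -2661558 / 385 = -6913.14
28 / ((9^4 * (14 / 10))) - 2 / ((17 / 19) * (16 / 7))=-869893 / 892296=-0.97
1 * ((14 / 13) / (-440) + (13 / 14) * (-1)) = -0.93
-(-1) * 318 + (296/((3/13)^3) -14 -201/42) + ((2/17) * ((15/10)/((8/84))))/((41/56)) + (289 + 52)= 6515085985/263466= 24728.37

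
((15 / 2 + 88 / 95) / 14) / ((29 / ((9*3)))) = 43227 / 77140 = 0.56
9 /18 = 1 /2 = 0.50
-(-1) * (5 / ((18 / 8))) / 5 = 4 / 9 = 0.44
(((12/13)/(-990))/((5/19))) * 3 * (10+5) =-114/715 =-0.16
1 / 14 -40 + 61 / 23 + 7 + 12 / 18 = -29.61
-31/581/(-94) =31/54614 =0.00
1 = 1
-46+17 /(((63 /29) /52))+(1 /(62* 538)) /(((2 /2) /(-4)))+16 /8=190662833 /525357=362.92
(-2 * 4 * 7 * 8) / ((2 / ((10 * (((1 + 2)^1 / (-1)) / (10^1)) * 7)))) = 4704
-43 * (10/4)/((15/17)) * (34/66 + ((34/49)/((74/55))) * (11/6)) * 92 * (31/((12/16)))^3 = -1867554542047808/1615383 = -1156106348.80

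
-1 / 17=-0.06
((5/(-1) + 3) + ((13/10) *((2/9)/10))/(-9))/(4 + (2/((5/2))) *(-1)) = -8113/12960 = -0.63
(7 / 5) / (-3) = -7 / 15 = -0.47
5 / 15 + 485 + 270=2266 / 3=755.33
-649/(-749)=649/749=0.87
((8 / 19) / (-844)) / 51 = -0.00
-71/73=-0.97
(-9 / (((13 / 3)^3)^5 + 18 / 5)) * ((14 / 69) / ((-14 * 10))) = 43046721 / 11772755405121769106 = 0.00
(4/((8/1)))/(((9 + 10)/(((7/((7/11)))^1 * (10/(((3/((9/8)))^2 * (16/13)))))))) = 0.33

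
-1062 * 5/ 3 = -1770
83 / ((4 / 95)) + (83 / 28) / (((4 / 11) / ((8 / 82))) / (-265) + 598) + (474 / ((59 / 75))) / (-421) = 597020223777575 / 303083068617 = 1969.82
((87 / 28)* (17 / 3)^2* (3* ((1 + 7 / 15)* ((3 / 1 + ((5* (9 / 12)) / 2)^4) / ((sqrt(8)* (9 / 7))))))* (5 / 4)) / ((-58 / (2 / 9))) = -66666809* sqrt(2) / 10616832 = -8.88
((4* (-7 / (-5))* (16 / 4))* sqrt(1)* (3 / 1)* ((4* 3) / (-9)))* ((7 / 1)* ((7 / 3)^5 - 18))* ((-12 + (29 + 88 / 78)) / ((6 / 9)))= -13782925408 / 15795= -872613.19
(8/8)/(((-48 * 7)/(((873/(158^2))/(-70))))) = 291/195717760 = 0.00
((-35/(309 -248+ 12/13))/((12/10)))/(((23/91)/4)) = -11830/1587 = -7.45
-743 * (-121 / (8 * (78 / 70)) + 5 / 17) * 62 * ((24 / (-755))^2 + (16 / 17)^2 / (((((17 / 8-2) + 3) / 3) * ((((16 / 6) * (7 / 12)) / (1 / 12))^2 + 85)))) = 1818.33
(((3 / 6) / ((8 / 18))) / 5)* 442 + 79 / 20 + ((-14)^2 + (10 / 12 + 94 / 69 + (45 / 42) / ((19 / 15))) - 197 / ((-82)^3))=2550544816339 / 8433173560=302.44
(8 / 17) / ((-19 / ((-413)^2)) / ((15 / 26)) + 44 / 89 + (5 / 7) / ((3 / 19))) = 1821676920 / 19424990483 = 0.09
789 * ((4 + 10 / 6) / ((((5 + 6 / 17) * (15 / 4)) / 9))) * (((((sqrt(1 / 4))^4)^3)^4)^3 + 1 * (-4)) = -20340152883656604877424464064990208155820641518923 / 2536709766332858382349687953513751121305272320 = -8018.32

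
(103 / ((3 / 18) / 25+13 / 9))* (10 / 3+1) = 200850 / 653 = 307.58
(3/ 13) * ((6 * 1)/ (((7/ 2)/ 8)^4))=1179648/ 31213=37.79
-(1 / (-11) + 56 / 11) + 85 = 80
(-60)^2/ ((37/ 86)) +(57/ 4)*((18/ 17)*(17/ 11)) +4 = 6833437/ 814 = 8394.89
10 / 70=1 / 7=0.14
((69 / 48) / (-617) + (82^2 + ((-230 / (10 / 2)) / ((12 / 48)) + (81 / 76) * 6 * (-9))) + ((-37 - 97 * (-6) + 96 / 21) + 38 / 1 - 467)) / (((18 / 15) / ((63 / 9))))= 14449336915 / 375136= 38517.60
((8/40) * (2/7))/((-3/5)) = -2/21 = -0.10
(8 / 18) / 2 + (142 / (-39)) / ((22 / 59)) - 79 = -113954 / 1287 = -88.54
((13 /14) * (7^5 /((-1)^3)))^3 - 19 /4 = -30409307980635 /8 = -3801163497579.38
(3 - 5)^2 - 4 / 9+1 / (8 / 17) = 409 / 72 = 5.68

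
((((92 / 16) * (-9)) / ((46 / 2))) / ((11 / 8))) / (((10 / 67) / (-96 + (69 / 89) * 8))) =4819176 / 4895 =984.51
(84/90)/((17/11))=154/255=0.60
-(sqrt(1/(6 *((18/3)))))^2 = -1/36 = -0.03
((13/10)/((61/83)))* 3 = 3237/610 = 5.31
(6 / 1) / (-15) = -2 / 5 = -0.40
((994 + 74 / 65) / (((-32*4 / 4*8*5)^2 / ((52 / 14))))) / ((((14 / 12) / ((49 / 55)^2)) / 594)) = 64182699 / 70400000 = 0.91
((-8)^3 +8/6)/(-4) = 127.67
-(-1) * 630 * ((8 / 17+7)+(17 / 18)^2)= 1612135 / 306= 5268.42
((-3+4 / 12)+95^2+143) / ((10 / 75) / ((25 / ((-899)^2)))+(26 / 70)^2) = 168413000 / 79206233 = 2.13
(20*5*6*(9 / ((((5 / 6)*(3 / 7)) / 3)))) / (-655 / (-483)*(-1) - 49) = -10954440 / 12161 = -900.78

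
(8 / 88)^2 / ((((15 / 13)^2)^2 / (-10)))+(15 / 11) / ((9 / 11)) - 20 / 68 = 27615176 / 20827125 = 1.33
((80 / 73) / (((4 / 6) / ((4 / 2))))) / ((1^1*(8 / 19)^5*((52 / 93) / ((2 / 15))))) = 230277207 / 3887104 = 59.24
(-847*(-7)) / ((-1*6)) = -5929 / 6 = -988.17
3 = 3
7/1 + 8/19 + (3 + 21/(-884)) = 174633/16796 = 10.40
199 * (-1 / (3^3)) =-199 / 27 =-7.37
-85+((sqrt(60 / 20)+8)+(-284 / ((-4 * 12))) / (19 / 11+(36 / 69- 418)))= -75.28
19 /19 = 1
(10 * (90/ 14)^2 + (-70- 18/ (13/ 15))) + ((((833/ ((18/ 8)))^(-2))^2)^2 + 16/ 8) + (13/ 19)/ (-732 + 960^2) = 21564549142300095947729621001001072171/ 66455500484712987176047995259650048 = 324.50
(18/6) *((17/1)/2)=51/2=25.50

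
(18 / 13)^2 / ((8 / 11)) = 2.64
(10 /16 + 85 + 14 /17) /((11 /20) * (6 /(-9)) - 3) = -176355 /6868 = -25.68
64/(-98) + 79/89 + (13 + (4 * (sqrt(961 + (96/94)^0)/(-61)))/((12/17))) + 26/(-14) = 49617/4361 -17 * sqrt(962)/183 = 8.50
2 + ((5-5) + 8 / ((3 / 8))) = 70 / 3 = 23.33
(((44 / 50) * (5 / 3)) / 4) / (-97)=-11 / 2910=-0.00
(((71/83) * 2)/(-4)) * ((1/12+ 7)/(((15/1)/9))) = -1.82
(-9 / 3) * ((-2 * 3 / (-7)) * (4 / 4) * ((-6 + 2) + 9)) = -90 / 7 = -12.86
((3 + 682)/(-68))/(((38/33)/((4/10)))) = -4521/1292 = -3.50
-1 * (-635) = 635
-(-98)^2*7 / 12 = -16807 / 3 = -5602.33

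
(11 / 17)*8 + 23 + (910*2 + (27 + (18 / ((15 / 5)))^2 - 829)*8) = -72757 / 17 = -4279.82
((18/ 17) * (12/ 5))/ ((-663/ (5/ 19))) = -72/ 71383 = -0.00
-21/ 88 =-0.24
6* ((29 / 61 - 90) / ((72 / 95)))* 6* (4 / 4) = -518795 / 122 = -4252.42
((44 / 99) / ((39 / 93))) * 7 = 7.42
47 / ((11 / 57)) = 2679 / 11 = 243.55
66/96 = 11/16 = 0.69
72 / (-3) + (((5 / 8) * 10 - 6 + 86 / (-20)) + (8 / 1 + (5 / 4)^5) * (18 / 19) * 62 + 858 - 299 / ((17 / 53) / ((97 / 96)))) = 666310709 / 1240320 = 537.21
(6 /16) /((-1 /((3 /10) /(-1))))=9 /80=0.11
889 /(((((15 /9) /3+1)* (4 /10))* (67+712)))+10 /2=21295 /3116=6.83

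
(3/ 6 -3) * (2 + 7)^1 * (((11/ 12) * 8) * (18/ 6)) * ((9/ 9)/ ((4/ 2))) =-495/ 2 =-247.50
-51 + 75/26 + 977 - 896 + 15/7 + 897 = 169629/182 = 932.03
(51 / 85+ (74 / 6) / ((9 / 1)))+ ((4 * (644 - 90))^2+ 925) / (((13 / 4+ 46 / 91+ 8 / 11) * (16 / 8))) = 442485923768 / 807705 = 547831.11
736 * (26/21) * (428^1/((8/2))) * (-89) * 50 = -433886019.05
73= 73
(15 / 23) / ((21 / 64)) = 320 / 161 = 1.99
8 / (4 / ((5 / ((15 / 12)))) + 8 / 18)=72 / 13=5.54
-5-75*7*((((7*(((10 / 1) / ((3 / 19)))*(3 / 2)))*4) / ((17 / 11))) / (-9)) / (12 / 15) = 6400370 / 51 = 125497.45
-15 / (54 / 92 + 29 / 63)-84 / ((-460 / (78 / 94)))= -46493937 / 3280835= -14.17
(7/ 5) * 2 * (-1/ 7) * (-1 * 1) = 2/ 5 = 0.40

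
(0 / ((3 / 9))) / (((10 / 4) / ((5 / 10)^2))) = 0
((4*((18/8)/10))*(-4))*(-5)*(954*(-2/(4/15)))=-128790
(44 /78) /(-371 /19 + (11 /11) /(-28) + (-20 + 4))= -11704 /737841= -0.02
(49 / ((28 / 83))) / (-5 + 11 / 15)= -8715 / 256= -34.04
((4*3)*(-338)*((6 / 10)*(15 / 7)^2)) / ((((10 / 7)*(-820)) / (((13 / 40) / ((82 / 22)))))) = 1957527 / 2353400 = 0.83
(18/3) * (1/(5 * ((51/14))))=28/85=0.33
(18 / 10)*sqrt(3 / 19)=9*sqrt(57) / 95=0.72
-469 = -469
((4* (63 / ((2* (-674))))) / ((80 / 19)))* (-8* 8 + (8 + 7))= 58653 / 26960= 2.18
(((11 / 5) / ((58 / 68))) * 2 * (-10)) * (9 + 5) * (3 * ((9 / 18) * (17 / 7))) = -76296 / 29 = -2630.90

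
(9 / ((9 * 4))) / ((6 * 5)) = 1 / 120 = 0.01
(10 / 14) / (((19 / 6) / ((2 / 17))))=60 / 2261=0.03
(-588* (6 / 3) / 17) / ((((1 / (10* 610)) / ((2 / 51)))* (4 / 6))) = -7173600 / 289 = -24822.15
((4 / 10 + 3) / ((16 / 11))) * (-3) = -7.01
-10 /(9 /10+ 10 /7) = -700 /163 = -4.29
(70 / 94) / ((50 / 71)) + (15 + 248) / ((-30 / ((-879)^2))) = -318353797 / 47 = -6773485.04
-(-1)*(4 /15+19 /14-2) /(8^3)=-79 /107520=-0.00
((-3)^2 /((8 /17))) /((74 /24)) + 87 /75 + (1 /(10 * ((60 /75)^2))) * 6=122843 /14800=8.30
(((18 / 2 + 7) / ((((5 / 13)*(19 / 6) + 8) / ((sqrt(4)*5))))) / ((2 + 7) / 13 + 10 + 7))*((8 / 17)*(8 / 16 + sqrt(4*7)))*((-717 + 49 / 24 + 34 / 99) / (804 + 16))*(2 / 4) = -153039640*sqrt(7) / 380367537 - 38259910 / 380367537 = -1.17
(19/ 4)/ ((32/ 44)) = 209/ 32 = 6.53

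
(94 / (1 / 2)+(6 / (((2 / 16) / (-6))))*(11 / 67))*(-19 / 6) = -445.60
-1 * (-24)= 24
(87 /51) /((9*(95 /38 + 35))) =58 /11475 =0.01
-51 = -51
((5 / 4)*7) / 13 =35 / 52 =0.67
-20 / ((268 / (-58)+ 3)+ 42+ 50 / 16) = -4640 / 10093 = -0.46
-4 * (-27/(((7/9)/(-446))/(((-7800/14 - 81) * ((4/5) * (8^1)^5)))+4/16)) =253820679487488/587547869429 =432.00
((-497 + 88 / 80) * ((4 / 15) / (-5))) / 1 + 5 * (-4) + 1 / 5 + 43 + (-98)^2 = 1206706 / 125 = 9653.65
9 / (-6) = -3 / 2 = -1.50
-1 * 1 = -1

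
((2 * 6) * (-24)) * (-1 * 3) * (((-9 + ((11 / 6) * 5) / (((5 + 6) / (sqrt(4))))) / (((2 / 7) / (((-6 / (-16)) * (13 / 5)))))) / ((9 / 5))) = -12012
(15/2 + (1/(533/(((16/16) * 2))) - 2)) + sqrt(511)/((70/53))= 5867/1066 + 53 * sqrt(511)/70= 22.62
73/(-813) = -73/813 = -0.09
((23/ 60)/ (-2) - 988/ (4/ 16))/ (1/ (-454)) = 107657701/ 60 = 1794295.02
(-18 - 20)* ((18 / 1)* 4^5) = -700416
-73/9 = -8.11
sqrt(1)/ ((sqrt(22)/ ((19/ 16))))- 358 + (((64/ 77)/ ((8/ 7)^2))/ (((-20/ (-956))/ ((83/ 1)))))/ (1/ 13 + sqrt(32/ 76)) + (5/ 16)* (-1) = -969085663/ 1173040 + 19* sqrt(22)/ 352 + 46934342* sqrt(38)/ 73315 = 3120.42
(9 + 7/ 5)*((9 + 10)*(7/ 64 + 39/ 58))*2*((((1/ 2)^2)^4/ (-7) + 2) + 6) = 1027524199/ 415744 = 2471.53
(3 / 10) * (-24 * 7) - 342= -1962 / 5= -392.40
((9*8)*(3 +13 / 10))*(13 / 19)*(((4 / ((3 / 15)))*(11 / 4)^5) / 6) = 270082527 / 2432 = 111053.67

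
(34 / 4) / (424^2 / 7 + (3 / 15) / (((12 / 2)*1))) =0.00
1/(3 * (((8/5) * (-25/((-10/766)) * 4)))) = 1/36768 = 0.00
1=1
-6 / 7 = -0.86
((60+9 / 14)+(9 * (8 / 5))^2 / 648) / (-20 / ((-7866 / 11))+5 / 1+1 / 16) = 671347368 / 56058275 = 11.98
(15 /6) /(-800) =-1 /320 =-0.00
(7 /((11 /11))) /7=1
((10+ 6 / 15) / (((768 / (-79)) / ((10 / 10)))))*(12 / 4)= -1027 / 320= -3.21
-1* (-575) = 575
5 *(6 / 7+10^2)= 3530 / 7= 504.29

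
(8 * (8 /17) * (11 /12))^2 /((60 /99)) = 19.65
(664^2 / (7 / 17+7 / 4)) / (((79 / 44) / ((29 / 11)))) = 3477787648 / 11613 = 299473.66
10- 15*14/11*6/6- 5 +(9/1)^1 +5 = -1/11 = -0.09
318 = 318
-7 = -7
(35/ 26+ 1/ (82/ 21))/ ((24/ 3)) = 427/ 2132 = 0.20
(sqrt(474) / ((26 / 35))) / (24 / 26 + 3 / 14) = 245*sqrt(474) / 207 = 25.77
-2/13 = -0.15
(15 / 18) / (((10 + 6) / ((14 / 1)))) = 35 / 48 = 0.73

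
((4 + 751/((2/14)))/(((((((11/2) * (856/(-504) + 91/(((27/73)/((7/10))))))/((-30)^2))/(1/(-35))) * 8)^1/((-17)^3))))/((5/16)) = 1004942751840/3545267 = 283460.39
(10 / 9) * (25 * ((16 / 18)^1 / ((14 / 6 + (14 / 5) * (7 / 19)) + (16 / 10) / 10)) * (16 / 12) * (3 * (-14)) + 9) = -382.27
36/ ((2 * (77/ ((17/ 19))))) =306/ 1463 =0.21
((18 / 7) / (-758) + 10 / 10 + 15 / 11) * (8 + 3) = 68879 / 2653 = 25.96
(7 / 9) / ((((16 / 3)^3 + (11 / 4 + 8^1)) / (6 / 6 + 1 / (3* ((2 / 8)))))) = 196 / 17545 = 0.01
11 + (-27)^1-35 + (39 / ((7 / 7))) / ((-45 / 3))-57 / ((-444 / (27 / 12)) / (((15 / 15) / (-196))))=-31097431 / 580160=-53.60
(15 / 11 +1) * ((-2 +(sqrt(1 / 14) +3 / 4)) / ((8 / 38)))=-1235 / 88 +247 * sqrt(14) / 308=-11.03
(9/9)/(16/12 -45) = -3/131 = -0.02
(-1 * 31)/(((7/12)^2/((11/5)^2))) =-540144/1225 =-440.93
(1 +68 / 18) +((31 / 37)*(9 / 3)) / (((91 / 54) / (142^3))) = 129415035805 / 30303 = 4270700.45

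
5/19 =0.26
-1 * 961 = -961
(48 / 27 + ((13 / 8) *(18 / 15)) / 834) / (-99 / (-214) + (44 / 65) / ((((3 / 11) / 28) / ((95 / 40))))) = 123906107 / 11521057812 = 0.01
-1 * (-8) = 8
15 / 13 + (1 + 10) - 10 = 2.15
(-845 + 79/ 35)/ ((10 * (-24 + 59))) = -14748/ 6125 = -2.41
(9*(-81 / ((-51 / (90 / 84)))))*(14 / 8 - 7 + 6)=10935 / 952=11.49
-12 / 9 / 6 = -2 / 9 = -0.22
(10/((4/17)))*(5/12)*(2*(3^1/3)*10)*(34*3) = 36125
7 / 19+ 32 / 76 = 15 / 19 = 0.79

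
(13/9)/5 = 13/45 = 0.29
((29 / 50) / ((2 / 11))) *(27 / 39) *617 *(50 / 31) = 1771407 / 806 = 2197.78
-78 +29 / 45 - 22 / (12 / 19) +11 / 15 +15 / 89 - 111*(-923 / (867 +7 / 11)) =259763167 / 38223720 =6.80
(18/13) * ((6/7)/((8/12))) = 162/91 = 1.78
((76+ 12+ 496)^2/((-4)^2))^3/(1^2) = 9685390482496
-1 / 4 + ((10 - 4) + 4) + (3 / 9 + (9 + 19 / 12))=62 / 3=20.67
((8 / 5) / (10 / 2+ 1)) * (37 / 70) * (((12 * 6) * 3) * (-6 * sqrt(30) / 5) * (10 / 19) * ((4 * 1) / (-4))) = 63936 * sqrt(30) / 3325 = 105.32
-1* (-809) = 809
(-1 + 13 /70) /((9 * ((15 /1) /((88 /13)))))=-836 /20475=-0.04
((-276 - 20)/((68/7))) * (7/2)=-1813/17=-106.65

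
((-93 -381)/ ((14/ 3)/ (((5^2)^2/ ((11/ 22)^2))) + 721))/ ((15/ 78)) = -9243000/ 2703757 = -3.42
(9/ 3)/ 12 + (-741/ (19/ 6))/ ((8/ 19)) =-1111/ 2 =-555.50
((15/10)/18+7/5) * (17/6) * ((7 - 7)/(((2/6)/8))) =0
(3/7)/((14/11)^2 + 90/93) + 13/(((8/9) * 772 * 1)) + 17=17.18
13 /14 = 0.93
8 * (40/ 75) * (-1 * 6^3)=-4608/ 5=-921.60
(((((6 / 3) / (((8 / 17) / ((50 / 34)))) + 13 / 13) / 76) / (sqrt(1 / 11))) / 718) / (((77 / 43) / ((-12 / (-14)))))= 0.00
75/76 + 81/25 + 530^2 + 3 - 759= 532281631/1900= 280148.23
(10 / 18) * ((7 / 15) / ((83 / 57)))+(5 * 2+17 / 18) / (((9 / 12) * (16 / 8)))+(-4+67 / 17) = 282509 / 38097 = 7.42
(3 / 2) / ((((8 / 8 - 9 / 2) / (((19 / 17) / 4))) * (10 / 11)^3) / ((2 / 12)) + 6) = -25289 / 850844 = -0.03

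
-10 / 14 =-5 / 7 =-0.71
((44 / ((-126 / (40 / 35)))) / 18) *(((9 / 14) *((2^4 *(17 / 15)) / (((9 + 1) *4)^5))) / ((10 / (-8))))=187 / 92610000000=0.00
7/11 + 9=106/11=9.64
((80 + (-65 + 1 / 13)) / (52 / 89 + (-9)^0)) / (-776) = -0.01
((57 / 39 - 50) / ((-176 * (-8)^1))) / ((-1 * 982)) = 631 / 17974528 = 0.00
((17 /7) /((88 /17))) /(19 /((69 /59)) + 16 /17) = 338997 /12419176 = 0.03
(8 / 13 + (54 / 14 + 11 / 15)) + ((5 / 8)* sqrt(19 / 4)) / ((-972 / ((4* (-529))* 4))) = 7106 / 1365 + 2645* sqrt(19) / 972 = 17.07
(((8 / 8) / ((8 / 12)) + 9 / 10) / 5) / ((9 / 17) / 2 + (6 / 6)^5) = 0.38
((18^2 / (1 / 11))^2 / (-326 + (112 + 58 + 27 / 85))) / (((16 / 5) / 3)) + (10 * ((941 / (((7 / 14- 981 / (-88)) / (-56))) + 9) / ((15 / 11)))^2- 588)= 2077042185079359343 / 18958528125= 109557143.43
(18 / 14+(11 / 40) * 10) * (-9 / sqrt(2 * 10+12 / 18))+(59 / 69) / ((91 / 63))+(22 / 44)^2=1007 / 1196 - 1017 * sqrt(186) / 1736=-7.15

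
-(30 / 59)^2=-900 / 3481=-0.26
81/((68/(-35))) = -2835/68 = -41.69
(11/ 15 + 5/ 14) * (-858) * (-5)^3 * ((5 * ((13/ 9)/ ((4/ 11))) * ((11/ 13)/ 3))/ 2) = 495298375/ 1512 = 327578.29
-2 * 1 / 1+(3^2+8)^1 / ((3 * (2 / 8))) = 62 / 3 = 20.67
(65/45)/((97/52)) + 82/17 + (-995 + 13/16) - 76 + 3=-1061.59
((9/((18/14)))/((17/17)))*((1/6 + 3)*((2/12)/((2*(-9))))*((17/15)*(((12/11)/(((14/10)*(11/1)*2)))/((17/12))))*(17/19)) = -17/3267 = -0.01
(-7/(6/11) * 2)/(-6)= 77/18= 4.28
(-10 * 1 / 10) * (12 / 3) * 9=-36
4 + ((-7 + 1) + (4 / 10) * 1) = -8 / 5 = -1.60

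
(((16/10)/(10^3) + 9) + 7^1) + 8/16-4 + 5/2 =9376/625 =15.00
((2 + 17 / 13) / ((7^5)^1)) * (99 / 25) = 4257 / 5462275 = 0.00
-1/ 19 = -0.05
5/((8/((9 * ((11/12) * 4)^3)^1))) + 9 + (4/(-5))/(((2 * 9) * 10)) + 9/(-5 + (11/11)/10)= 25088533/88200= 284.45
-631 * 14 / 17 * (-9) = 79506 / 17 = 4676.82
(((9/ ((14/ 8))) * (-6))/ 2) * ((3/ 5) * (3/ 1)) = -27.77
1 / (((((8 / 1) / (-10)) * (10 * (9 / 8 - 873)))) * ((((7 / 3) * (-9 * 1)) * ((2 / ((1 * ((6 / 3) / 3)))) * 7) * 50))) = -1 / 153798750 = -0.00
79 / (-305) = -79 / 305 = -0.26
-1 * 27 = -27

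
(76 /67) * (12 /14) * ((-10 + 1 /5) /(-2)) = 4.76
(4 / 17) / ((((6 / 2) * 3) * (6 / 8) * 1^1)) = 16 / 459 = 0.03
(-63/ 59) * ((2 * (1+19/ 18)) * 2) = -518/ 59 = -8.78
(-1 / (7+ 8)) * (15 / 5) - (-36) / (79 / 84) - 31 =2796 / 395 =7.08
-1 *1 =-1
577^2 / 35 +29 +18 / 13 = 4341902 / 455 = 9542.64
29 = 29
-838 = -838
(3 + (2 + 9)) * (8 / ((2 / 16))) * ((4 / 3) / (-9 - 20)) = -3584 / 87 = -41.20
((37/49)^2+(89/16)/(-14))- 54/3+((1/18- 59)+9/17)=-896249335/11755296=-76.24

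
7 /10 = 0.70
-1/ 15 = -0.07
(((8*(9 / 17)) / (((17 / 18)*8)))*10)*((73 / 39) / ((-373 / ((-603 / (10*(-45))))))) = -264114 / 7006805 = -0.04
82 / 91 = 0.90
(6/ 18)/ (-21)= -1/ 63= -0.02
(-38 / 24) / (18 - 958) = 0.00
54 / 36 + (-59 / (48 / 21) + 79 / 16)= -155 / 8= -19.38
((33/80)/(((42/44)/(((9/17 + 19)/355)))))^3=0.00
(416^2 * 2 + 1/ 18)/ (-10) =-6230017/ 180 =-34611.21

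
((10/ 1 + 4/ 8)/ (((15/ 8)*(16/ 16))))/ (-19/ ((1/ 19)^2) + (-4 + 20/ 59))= -1652/ 2024485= -0.00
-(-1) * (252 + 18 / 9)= 254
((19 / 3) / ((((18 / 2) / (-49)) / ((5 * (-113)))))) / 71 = 274.39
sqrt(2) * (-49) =-49 * sqrt(2) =-69.30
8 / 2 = 4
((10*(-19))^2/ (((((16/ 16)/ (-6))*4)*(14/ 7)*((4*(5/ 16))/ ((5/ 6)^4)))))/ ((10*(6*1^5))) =-225625/ 1296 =-174.09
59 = 59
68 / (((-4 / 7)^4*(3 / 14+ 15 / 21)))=285719 / 416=686.82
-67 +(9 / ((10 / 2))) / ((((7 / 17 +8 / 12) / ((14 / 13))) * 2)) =-236312 / 3575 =-66.10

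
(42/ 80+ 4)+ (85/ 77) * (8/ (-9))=98233/ 27720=3.54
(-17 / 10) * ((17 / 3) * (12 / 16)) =-289 / 40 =-7.22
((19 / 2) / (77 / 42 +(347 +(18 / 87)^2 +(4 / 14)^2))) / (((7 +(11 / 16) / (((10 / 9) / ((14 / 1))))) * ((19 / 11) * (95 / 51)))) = 9325008 / 17261316365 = 0.00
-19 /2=-9.50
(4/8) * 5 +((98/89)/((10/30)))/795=118121/47170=2.50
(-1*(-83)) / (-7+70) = 83 / 63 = 1.32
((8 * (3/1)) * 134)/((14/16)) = 3675.43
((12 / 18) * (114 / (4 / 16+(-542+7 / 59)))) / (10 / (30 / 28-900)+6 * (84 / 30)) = -5643114 / 675197215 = -0.01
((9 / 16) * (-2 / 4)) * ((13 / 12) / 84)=-13 / 3584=-0.00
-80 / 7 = -11.43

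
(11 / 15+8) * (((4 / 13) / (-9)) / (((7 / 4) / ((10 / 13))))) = -4192 / 31941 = -0.13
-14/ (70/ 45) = -9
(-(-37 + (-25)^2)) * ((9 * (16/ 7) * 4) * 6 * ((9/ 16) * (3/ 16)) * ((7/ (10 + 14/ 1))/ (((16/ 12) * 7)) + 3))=-1484973/ 16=-92810.81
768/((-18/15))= -640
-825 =-825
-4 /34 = -2 /17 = -0.12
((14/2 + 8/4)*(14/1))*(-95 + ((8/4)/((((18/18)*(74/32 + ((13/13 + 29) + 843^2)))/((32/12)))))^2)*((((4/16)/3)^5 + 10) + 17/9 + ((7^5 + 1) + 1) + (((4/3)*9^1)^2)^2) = -7231855686793386152231286041/16086664018476873216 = -449555960.05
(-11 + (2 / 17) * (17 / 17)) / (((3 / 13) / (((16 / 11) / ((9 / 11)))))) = -38480 / 459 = -83.83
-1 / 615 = -0.00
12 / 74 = 6 / 37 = 0.16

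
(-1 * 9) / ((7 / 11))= -99 / 7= -14.14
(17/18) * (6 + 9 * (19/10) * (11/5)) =12359/300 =41.20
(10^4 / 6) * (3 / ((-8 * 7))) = -625 / 7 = -89.29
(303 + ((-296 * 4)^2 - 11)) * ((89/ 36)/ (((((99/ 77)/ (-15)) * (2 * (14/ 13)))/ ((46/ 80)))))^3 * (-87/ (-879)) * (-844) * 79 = 3193191723292300554829147/ 755907821568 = 4224313642725.08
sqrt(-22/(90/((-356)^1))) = 2 * sqrt(4895)/15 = 9.33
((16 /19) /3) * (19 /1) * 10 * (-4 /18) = -320 /27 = -11.85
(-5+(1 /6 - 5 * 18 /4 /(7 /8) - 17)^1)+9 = -1619 /42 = -38.55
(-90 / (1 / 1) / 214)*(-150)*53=357750 / 107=3343.46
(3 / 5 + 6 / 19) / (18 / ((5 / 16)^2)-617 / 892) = 0.00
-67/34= -1.97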